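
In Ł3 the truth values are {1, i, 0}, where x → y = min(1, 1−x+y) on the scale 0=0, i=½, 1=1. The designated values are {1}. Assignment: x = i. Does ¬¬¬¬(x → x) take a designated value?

x → x = i → i = 1
¬(x → x) = ¬1 = 0
¬¬(x → x) = ¬0 = 1
¬¬¬(x → x) = ¬1 = 0
¬¬¬¬(x → x) = ¬0 = 1
1 ∈ {1}.

Yes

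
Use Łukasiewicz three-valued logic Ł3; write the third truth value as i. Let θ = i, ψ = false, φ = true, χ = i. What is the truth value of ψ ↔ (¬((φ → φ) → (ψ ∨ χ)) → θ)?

false

φ → φ = true → true = true
ψ ∨ χ = false ∨ i = i
(φ → φ) → (ψ ∨ χ) = true → i = i  [min(1, 1−1+½)]
¬((φ → φ) → (ψ ∨ χ)) = ¬i = i
¬((φ → φ) → (ψ ∨ χ)) → θ = i → i = true
ψ ↔ (¬((φ → φ) → (ψ ∨ χ)) → θ) = false ↔ true = false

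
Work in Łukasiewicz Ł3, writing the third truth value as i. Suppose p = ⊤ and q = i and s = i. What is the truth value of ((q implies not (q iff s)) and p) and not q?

q iff s = i iff i = ⊤
not (q iff s) = not ⊤ = ⊥
q implies not (q iff s) = i implies ⊥ = i
(q implies not (q iff s)) and p = i and ⊤ = i
not q = not i = i
((q implies not (q iff s)) and p) and not q = i and i = i

i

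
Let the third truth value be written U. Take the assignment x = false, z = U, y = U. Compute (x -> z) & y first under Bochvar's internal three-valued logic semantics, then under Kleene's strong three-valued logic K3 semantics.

In Bochvar's internal three-valued logic: x -> z = false -> U = U
(x -> z) & y = U & U = U
In Kleene's strong three-valued logic K3: x -> z = false -> U = true  [~false | U]
(x -> z) & y = true & U = U

U; U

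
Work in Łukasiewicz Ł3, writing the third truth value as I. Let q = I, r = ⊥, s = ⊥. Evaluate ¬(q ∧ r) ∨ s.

q ∧ r = I ∧ ⊥ = ⊥
¬(q ∧ r) = ¬⊥ = ⊤
¬(q ∧ r) ∨ s = ⊤ ∨ ⊥ = ⊤

⊤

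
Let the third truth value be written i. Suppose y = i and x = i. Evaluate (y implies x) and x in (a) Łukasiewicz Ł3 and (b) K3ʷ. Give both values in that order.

In Łukasiewicz Ł3: y implies x = i implies i = True  [min(1, 1−½+½)]
(y implies x) and x = True and i = i
In K3ʷ: y implies x = i implies i = i  [any arg is the third value ⇒ result is the third value]
(y implies x) and x = i and i = i

i; i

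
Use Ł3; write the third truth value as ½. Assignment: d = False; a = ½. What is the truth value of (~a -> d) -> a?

~a = ~½ = ½
~a -> d = ½ -> False = ½  [min(1, 1−½+0)]
(~a -> d) -> a = ½ -> ½ = True

True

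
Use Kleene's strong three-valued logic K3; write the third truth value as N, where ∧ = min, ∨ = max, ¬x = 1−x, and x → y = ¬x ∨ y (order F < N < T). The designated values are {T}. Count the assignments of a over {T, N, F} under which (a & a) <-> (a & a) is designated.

a=T: T ✓
a=N: N ·
a=F: T ✓

2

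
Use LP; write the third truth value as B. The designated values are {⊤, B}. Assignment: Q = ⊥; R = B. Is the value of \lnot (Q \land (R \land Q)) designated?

R \land Q = B \land ⊥ = ⊥
Q \land (R \land Q) = ⊥ \land ⊥ = ⊥
\lnot (Q \land (R \land Q)) = \lnot ⊥ = ⊤
⊤ ∈ {⊤, B}.

Yes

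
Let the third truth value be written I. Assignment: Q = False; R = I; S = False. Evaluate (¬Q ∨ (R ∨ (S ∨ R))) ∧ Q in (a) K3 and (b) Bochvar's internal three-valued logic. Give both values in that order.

In K3: ¬Q = ¬False = True
S ∨ R = False ∨ I = I
R ∨ (S ∨ R) = I ∨ I = I
¬Q ∨ (R ∨ (S ∨ R)) = True ∨ I = True
(¬Q ∨ (R ∨ (S ∨ R))) ∧ Q = True ∧ False = False
In Bochvar's internal three-valued logic: ¬Q = ¬False = True
S ∨ R = False ∨ I = I
R ∨ (S ∨ R) = I ∨ I = I
¬Q ∨ (R ∨ (S ∨ R)) = True ∨ I = I
(¬Q ∨ (R ∨ (S ∨ R))) ∧ Q = I ∧ False = I
They differ because K3 and Bochvar's internal three-valued logic treat I differently under the binary connectives.

False; I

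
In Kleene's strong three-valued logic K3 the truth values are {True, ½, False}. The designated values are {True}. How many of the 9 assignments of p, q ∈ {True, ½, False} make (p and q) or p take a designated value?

Designated under: (p=True, q=True); (p=True, q=½); (p=True, q=False).

3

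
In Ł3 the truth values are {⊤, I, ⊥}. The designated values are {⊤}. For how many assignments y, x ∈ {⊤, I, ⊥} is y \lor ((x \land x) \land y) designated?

3

Designated under: (y=⊤, x=⊤); (y=⊤, x=I); (y=⊤, x=⊥).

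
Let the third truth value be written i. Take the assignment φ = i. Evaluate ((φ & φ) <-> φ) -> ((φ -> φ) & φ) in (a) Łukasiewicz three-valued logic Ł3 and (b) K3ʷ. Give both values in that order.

i; i

In Łukasiewicz three-valued logic Ł3: φ & φ = i & i = i
(φ & φ) <-> φ = i <-> i = true
φ -> φ = i -> i = true
(φ -> φ) & φ = true & i = i
((φ & φ) <-> φ) -> ((φ -> φ) & φ) = true -> i = i
In K3ʷ: φ & φ = i & i = i
(φ & φ) <-> φ = i <-> i = i
φ -> φ = i -> i = i  [any arg is the third value ⇒ result is the third value]
(φ -> φ) & φ = i & i = i
((φ & φ) <-> φ) -> ((φ -> φ) & φ) = i -> i = i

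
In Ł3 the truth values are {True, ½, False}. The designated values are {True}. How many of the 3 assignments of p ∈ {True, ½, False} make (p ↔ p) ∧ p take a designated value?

1

p=True: True ✓
p=½: ½ ·
p=False: False ·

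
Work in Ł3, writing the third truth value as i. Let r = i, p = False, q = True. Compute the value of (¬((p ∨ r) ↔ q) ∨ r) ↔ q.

p ∨ r = False ∨ i = i
(p ∨ r) ↔ q = i ↔ True = i  [1 − |½−1|]
¬((p ∨ r) ↔ q) = ¬i = i
¬((p ∨ r) ↔ q) ∨ r = i ∨ i = i
(¬((p ∨ r) ↔ q) ∨ r) ↔ q = i ↔ True = i

i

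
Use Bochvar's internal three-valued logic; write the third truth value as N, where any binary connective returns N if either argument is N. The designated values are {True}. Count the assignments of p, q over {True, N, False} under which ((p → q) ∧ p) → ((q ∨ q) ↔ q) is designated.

Designated under: (p=True, q=True); (p=True, q=False); (p=False, q=True); (p=False, q=False).

4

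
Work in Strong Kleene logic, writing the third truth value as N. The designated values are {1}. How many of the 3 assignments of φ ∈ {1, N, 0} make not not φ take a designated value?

φ=1: 1 ✓
φ=N: N ·
φ=0: 0 ·

1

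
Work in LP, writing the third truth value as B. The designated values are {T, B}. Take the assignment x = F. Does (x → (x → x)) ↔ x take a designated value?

No

x → x = F → F = T
x → (x → x) = F → T = T
(x → (x → x)) ↔ x = T ↔ F = F
F ∉ {T, B}.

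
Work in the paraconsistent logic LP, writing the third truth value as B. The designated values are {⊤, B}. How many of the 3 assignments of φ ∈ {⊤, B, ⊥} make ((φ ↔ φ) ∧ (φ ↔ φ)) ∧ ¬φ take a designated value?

φ=⊤: ⊥ ·
φ=B: B ✓
φ=⊥: ⊤ ✓

2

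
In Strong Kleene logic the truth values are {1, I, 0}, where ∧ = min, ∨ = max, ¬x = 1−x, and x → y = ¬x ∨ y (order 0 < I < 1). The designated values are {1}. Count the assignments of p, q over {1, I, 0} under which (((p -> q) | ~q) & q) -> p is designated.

Of the 9 assignments, 5 give a value in {1}.

5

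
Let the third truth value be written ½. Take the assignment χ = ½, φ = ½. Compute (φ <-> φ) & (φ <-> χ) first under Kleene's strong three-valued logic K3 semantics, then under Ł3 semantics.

½; ⊤

In Kleene's strong three-valued logic K3: φ <-> φ = ½ <-> ½ = ½
φ <-> χ = ½ <-> ½ = ½
(φ <-> φ) & (φ <-> χ) = ½ & ½ = ½
In Ł3: φ <-> φ = ½ <-> ½ = ⊤  [1 − |½−½|]
φ <-> χ = ½ <-> ½ = ⊤
(φ <-> φ) & (φ <-> χ) = ⊤ & ⊤ = ⊤
They differ because Kleene's strong three-valued logic K3 and Ł3 treat ½ differently under implication.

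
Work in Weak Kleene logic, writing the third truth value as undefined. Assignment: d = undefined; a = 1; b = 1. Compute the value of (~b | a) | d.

~b = ~1 = 0
~b | a = 0 | 1 = 1
(~b | a) | d = 1 | undefined = undefined

undefined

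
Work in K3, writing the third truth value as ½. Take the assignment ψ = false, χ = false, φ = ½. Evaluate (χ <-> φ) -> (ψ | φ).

½

χ <-> φ = false <-> ½ = ½
ψ | φ = false | ½ = ½
(χ <-> φ) -> (ψ | φ) = ½ -> ½ = ½  [~½ | ½]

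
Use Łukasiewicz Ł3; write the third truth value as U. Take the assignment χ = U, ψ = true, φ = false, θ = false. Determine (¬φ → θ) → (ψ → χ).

true

¬φ = ¬false = true
¬φ → θ = true → false = false
ψ → χ = true → U = U  [min(1, 1−1+½)]
(¬φ → θ) → (ψ → χ) = false → U = true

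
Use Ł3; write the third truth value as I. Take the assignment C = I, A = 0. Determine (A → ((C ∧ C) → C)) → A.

0

C ∧ C = I ∧ I = I
(C ∧ C) → C = I → I = 1
A → ((C ∧ C) → C) = 0 → 1 = 1
(A → ((C ∧ C) → C)) → A = 1 → 0 = 0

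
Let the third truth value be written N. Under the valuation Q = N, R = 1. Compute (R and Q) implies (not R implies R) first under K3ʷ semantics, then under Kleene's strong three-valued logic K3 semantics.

N; 1

In K3ʷ: R and Q = 1 and N = N
not R = not 1 = 0
not R implies R = 0 implies 1 = 1
(R and Q) implies (not R implies R) = N implies 1 = N
In Kleene's strong three-valued logic K3: R and Q = 1 and N = N
not R = not 1 = 0
not R implies R = 0 implies 1 = 1
(R and Q) implies (not R implies R) = N implies 1 = 1  [not N or 1]
They differ because K3ʷ and Kleene's strong three-valued logic K3 treat N differently under the binary connectives.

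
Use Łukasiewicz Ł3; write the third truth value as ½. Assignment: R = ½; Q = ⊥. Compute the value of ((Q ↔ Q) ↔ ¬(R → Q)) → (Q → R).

Q ↔ Q = ⊥ ↔ ⊥ = ⊤
R → Q = ½ → ⊥ = ½  [min(1, 1−½+0)]
¬(R → Q) = ¬½ = ½
(Q ↔ Q) ↔ ¬(R → Q) = ⊤ ↔ ½ = ½
Q → R = ⊥ → ½ = ⊤
((Q ↔ Q) ↔ ¬(R → Q)) → (Q → R) = ½ → ⊤ = ⊤

⊤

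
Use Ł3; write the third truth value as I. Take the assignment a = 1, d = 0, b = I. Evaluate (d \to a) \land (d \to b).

d \to a = 0 \to 1 = 1
d \to b = 0 \to I = 1
(d \to a) \land (d \to b) = 1 \land 1 = 1

1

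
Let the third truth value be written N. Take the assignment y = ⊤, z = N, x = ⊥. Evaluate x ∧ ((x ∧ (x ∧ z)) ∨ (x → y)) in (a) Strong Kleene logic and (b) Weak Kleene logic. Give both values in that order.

In Strong Kleene logic: x ∧ z = ⊥ ∧ N = ⊥
x ∧ (x ∧ z) = ⊥ ∧ ⊥ = ⊥
x → y = ⊥ → ⊤ = ⊤
(x ∧ (x ∧ z)) ∨ (x → y) = ⊥ ∨ ⊤ = ⊤
x ∧ ((x ∧ (x ∧ z)) ∨ (x → y)) = ⊥ ∧ ⊤ = ⊥
In Weak Kleene logic: x ∧ z = ⊥ ∧ N = N
x ∧ (x ∧ z) = ⊥ ∧ N = N
x → y = ⊥ → ⊤ = ⊤
(x ∧ (x ∧ z)) ∨ (x → y) = N ∨ ⊤ = N
x ∧ ((x ∧ (x ∧ z)) ∨ (x → y)) = ⊥ ∧ N = N
They differ because Strong Kleene logic and Weak Kleene logic treat N differently under the binary connectives.

⊥; N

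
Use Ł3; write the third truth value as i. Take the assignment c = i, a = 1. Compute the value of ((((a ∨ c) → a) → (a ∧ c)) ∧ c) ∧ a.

i

a ∨ c = 1 ∨ i = 1
(a ∨ c) → a = 1 → 1 = 1
a ∧ c = 1 ∧ i = i
((a ∨ c) → a) → (a ∧ c) = 1 → i = i  [min(1, 1−1+½)]
(((a ∨ c) → a) → (a ∧ c)) ∧ c = i ∧ i = i
((((a ∨ c) → a) → (a ∧ c)) ∧ c) ∧ a = i ∧ 1 = i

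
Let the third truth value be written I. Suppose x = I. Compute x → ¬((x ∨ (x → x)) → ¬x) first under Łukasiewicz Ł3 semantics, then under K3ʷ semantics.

In Łukasiewicz Ł3: x → x = I → I = true  [min(1, 1−½+½)]
x ∨ (x → x) = I ∨ true = true
¬x = ¬I = I
(x ∨ (x → x)) → ¬x = true → I = I
¬((x ∨ (x → x)) → ¬x) = ¬I = I
x → ¬((x ∨ (x → x)) → ¬x) = I → I = true
In K3ʷ: x → x = I → I = I  [any arg is the third value ⇒ result is the third value]
x ∨ (x → x) = I ∨ I = I
¬x = ¬I = I
(x ∨ (x → x)) → ¬x = I → I = I
¬((x ∨ (x → x)) → ¬x) = ¬I = I
x → ¬((x ∨ (x → x)) → ¬x) = I → I = I
They differ because Łukasiewicz Ł3 and K3ʷ treat I differently under the binary connectives.

true; I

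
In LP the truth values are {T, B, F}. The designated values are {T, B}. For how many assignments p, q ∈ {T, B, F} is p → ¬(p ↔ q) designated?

Of the 9 assignments, 8 give a value in {T, B}.

8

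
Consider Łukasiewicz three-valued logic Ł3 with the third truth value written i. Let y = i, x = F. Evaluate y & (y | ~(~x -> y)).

i

~x = ~F = T
~x -> y = T -> i = i  [min(1, 1−1+½)]
~(~x -> y) = ~i = i
y | ~(~x -> y) = i | i = i
y & (y | ~(~x -> y)) = i & i = i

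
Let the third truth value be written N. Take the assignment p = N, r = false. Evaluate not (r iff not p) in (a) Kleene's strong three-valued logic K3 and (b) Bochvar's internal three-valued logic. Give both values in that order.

In Kleene's strong three-valued logic K3: not p = not N = N
r iff not p = false iff N = N
not (r iff not p) = not N = N
In Bochvar's internal three-valued logic: not p = not N = N
r iff not p = false iff N = N
not (r iff not p) = not N = N

N; N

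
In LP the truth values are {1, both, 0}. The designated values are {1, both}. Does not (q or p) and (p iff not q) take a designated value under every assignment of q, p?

No

Countermodel: q=1, p=1 gives 0, which is not designated.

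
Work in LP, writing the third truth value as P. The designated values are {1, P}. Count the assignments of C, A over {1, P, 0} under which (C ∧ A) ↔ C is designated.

Of the 9 assignments, 8 give a value in {1, P}.

8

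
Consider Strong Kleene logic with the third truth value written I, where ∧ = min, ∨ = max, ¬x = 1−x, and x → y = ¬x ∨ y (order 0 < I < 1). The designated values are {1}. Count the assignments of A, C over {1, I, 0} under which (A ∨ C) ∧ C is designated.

Designated under: (A=1, C=1); (A=I, C=1); (A=0, C=1).

3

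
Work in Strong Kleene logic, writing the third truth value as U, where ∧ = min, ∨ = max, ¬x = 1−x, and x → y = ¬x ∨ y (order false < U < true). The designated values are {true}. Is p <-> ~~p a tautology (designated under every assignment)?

Countermodel: p=U gives U, which is not designated.

No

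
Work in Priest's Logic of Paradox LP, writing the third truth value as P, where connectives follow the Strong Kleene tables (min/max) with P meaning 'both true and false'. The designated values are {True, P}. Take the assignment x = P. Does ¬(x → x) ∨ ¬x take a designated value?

Yes

x → x = P → P = P  [¬P ∨ P]
¬(x → x) = ¬P = P
¬x = ¬P = P
¬(x → x) ∨ ¬x = P ∨ P = P
P ∈ {True, P}.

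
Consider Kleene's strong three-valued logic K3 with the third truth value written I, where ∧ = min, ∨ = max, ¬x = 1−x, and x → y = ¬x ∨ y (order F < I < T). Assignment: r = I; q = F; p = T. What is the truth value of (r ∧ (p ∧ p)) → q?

p ∧ p = T ∧ T = T
r ∧ (p ∧ p) = I ∧ T = I
(r ∧ (p ∧ p)) → q = I → F = I

I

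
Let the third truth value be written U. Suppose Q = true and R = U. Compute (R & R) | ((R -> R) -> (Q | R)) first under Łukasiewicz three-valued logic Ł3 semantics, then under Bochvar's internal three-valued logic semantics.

true; U

In Łukasiewicz three-valued logic Ł3: R & R = U & U = U
R -> R = U -> U = true  [min(1, 1−½+½)]
Q | R = true | U = true
(R -> R) -> (Q | R) = true -> true = true
(R & R) | ((R -> R) -> (Q | R)) = U | true = true
In Bochvar's internal three-valued logic: R & R = U & U = U
R -> R = U -> U = U  [any arg is the third value ⇒ result is the third value]
Q | R = true | U = U
(R -> R) -> (Q | R) = U -> U = U
(R & R) | ((R -> R) -> (Q | R)) = U | U = U
They differ because Łukasiewicz three-valued logic Ł3 and Bochvar's internal three-valued logic treat U differently under the binary connectives.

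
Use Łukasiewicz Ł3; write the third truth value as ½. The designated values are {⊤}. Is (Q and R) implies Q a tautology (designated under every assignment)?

Yes

Every assignment of Q, R over {⊤, ½, ⊥} gives a value in {⊤}.
In particular, with Q=½, R=½: (Q and R) implies Q = ⊤.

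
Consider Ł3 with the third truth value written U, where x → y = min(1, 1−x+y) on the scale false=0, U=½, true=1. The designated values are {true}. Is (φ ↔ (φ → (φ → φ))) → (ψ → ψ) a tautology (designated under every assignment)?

Every assignment of φ, ψ over {true, U, false} gives a value in {true}.
In particular, with φ=U, ψ=U: (φ ↔ (φ → (φ → φ))) → (ψ → ψ) = true.

Yes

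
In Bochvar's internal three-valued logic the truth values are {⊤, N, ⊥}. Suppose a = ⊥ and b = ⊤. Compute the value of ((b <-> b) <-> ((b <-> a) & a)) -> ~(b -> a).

⊤

b <-> b = ⊤ <-> ⊤ = ⊤
b <-> a = ⊤ <-> ⊥ = ⊥
(b <-> a) & a = ⊥ & ⊥ = ⊥
(b <-> b) <-> ((b <-> a) & a) = ⊤ <-> ⊥ = ⊥
b -> a = ⊤ -> ⊥ = ⊥
~(b -> a) = ~⊥ = ⊤
((b <-> b) <-> ((b <-> a) & a)) -> ~(b -> a) = ⊥ -> ⊤ = ⊤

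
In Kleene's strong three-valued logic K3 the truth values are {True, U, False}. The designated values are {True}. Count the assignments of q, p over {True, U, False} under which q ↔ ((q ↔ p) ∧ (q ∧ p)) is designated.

4

Designated under: (q=True, p=True); (q=False, p=True); (q=False, p=U); (q=False, p=False).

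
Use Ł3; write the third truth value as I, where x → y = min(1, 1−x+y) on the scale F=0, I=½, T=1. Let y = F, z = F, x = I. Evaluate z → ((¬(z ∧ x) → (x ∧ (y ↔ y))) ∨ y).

T

z ∧ x = F ∧ I = F
¬(z ∧ x) = ¬F = T
y ↔ y = F ↔ F = T
x ∧ (y ↔ y) = I ∧ T = I
¬(z ∧ x) → (x ∧ (y ↔ y)) = T → I = I  [min(1, 1−1+½)]
(¬(z ∧ x) → (x ∧ (y ↔ y))) ∨ y = I ∨ F = I
z → ((¬(z ∧ x) → (x ∧ (y ↔ y))) ∨ y) = F → I = T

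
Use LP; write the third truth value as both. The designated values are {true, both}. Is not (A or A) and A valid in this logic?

Countermodel: A=true gives false, which is not designated.

No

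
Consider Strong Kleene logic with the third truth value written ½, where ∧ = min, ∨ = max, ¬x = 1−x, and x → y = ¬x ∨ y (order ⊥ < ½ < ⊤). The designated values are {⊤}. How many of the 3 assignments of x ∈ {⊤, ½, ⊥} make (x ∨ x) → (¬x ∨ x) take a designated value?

x=⊤: ⊤ ✓
x=½: ½ ·
x=⊥: ⊤ ✓

2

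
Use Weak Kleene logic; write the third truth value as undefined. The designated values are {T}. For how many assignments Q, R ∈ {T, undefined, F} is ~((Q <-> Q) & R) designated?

2

Designated under: (Q=T, R=F); (Q=F, R=F).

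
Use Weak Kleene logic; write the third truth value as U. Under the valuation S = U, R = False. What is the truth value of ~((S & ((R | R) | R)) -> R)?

R | R = False | False = False
(R | R) | R = False | False = False
S & ((R | R) | R) = U & False = U
(S & ((R | R) | R)) -> R = U -> False = U
~((S & ((R | R) | R)) -> R) = ~U = U

U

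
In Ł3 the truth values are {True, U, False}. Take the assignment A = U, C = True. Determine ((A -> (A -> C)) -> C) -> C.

A -> C = U -> True = True  [min(1, 1−½+1)]
A -> (A -> C) = U -> True = True
(A -> (A -> C)) -> C = True -> True = True
((A -> (A -> C)) -> C) -> C = True -> True = True

True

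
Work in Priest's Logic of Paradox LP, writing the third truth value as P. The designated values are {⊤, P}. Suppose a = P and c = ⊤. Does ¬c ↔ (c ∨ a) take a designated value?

No

¬c = ¬⊤ = ⊥
c ∨ a = ⊤ ∨ P = ⊤
¬c ↔ (c ∨ a) = ⊥ ↔ ⊤ = ⊥
⊥ ∉ {⊤, P}.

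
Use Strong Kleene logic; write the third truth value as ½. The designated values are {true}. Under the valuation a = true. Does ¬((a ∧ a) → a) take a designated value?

No

a ∧ a = true ∧ true = true
(a ∧ a) → a = true → true = true
¬((a ∧ a) → a) = ¬true = false
false ∉ {true}.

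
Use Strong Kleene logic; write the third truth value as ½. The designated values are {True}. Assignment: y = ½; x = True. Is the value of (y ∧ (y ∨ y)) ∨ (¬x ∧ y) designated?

No

y ∨ y = ½ ∨ ½ = ½
y ∧ (y ∨ y) = ½ ∧ ½ = ½
¬x = ¬True = False
¬x ∧ y = False ∧ ½ = False
(y ∧ (y ∨ y)) ∨ (¬x ∧ y) = ½ ∨ False = ½
½ ∉ {True}.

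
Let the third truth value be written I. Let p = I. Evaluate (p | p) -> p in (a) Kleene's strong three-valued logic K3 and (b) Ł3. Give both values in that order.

I; true

In Kleene's strong three-valued logic K3: p | p = I | I = I
(p | p) -> p = I -> I = I  [~I | I]
In Ł3: p | p = I | I = I
(p | p) -> p = I -> I = true  [min(1, 1−½+½)]
They differ because Kleene's strong three-valued logic K3 and Ł3 treat I differently under implication.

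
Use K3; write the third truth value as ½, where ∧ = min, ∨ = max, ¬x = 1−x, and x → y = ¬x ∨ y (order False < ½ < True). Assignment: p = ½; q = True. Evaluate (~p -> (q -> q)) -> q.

True

~p = ~½ = ½
q -> q = True -> True = True
~p -> (q -> q) = ½ -> True = True  [~½ | True]
(~p -> (q -> q)) -> q = True -> True = True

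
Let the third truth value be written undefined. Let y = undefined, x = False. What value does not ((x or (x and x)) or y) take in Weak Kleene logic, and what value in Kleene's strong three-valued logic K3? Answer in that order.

In Weak Kleene logic: x and x = False and False = False
x or (x and x) = False or False = False
(x or (x and x)) or y = False or undefined = undefined
not ((x or (x and x)) or y) = not undefined = undefined
In Kleene's strong three-valued logic K3: x and x = False and False = False
x or (x and x) = False or False = False
(x or (x and x)) or y = False or undefined = undefined
not ((x or (x and x)) or y) = not undefined = undefined

undefined; undefined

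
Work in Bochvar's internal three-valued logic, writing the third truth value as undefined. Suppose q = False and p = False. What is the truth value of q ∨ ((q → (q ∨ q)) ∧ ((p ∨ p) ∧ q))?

q ∨ q = False ∨ False = False
q → (q ∨ q) = False → False = True
p ∨ p = False ∨ False = False
(p ∨ p) ∧ q = False ∧ False = False
(q → (q ∨ q)) ∧ ((p ∨ p) ∧ q) = True ∧ False = False
q ∨ ((q → (q ∨ q)) ∧ ((p ∨ p) ∧ q)) = False ∨ False = False

False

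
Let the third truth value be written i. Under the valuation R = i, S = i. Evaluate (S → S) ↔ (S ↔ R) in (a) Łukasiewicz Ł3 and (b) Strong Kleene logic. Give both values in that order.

True; i

In Łukasiewicz Ł3: S → S = i → i = True  [min(1, 1−½+½)]
S ↔ R = i ↔ i = True
(S → S) ↔ (S ↔ R) = True ↔ True = True
In Strong Kleene logic: S → S = i → i = i  [¬i ∨ i]
S ↔ R = i ↔ i = i
(S → S) ↔ (S ↔ R) = i ↔ i = i
They differ because Łukasiewicz Ł3 and Strong Kleene logic treat i differently under implication.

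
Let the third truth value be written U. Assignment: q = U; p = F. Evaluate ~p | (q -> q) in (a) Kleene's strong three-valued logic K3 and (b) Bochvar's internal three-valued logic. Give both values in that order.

T; U

In Kleene's strong three-valued logic K3: ~p = ~F = T
q -> q = U -> U = U  [~U | U]
~p | (q -> q) = T | U = T
In Bochvar's internal three-valued logic: ~p = ~F = T
q -> q = U -> U = U  [any arg is the third value ⇒ result is the third value]
~p | (q -> q) = T | U = U
They differ because Kleene's strong three-valued logic K3 and Bochvar's internal three-valued logic treat U differently under the binary connectives.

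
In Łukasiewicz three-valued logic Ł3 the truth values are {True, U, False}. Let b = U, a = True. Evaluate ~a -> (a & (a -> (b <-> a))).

~a = ~True = False
b <-> a = U <-> True = U  [1 − |½−1|]
a -> (b <-> a) = True -> U = U
a & (a -> (b <-> a)) = True & U = U
~a -> (a & (a -> (b <-> a))) = False -> U = True

True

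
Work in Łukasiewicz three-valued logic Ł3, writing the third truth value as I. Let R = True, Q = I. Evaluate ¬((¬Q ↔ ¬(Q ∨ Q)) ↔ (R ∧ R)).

¬Q = ¬I = I
Q ∨ Q = I ∨ I = I
¬(Q ∨ Q) = ¬I = I
¬Q ↔ ¬(Q ∨ Q) = I ↔ I = True
R ∧ R = True ∧ True = True
(¬Q ↔ ¬(Q ∨ Q)) ↔ (R ∧ R) = True ↔ True = True
¬((¬Q ↔ ¬(Q ∨ Q)) ↔ (R ∧ R)) = ¬True = False

False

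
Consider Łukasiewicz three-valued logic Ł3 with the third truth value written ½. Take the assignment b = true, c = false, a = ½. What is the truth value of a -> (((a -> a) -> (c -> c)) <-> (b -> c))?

a -> a = ½ -> ½ = true  [min(1, 1−½+½)]
c -> c = false -> false = true
(a -> a) -> (c -> c) = true -> true = true
b -> c = true -> false = false
((a -> a) -> (c -> c)) <-> (b -> c) = true <-> false = false
a -> (((a -> a) -> (c -> c)) <-> (b -> c)) = ½ -> false = ½

½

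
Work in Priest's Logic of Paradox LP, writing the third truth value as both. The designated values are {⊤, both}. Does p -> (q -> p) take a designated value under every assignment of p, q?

Every assignment of p, q over {⊤, both, ⊥} gives a value in {⊤, both}.
In particular, with p=both, q=both: p -> (q -> p) = both.

Yes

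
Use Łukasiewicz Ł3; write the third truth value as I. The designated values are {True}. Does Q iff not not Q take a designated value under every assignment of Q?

Every assignment of Q over {True, I, False} gives a value in {True}.
In particular, with Q=I: Q iff not not Q = True.

Yes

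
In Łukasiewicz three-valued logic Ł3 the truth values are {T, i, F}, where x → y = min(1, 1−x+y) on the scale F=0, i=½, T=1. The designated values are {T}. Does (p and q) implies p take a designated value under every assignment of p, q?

Yes

Every assignment of p, q over {T, i, F} gives a value in {T}.
In particular, with p=i, q=i: (p and q) implies p = T.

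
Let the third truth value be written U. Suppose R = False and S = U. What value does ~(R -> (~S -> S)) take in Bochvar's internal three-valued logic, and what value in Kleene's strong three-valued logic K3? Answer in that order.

In Bochvar's internal three-valued logic: ~S = ~U = U
~S -> S = U -> U = U  [any arg is the third value ⇒ result is the third value]
R -> (~S -> S) = False -> U = U
~(R -> (~S -> S)) = ~U = U
In Kleene's strong three-valued logic K3: ~S = ~U = U
~S -> S = U -> U = U  [~U | U]
R -> (~S -> S) = False -> U = True
~(R -> (~S -> S)) = ~True = False
They differ because Bochvar's internal three-valued logic and Kleene's strong three-valued logic K3 treat U differently under the binary connectives.

U; False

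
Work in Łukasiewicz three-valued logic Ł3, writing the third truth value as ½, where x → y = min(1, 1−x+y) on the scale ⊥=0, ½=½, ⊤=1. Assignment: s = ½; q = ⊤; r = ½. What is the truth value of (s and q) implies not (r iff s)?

½

s and q = ½ and ⊤ = ½
r iff s = ½ iff ½ = ⊤  [1 − |½−½|]
not (r iff s) = not ⊤ = ⊥
(s and q) implies not (r iff s) = ½ implies ⊥ = ½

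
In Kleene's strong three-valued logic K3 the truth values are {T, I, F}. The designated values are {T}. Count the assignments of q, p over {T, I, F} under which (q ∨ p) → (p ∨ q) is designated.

Of the 9 assignments, 6 give a value in {T}.

6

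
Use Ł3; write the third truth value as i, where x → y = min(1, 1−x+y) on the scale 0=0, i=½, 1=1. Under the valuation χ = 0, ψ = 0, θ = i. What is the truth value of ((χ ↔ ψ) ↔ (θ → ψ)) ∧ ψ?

0

χ ↔ ψ = 0 ↔ 0 = 1
θ → ψ = i → 0 = i  [min(1, 1−½+0)]
(χ ↔ ψ) ↔ (θ → ψ) = 1 ↔ i = i
((χ ↔ ψ) ↔ (θ → ψ)) ∧ ψ = i ∧ 0 = 0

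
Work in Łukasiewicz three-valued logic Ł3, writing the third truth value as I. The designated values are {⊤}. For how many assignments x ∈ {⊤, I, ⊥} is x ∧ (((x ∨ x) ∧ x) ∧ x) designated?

1

x=⊤: ⊤ ✓
x=I: I ·
x=⊥: ⊥ ·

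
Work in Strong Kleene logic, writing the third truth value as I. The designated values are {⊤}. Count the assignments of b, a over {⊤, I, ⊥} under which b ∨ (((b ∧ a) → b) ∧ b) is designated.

3

Designated under: (b=⊤, a=⊤); (b=⊤, a=I); (b=⊤, a=⊥).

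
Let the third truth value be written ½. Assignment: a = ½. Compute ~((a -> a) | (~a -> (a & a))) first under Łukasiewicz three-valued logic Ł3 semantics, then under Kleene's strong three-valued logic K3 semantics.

false; ½

In Łukasiewicz three-valued logic Ł3: a -> a = ½ -> ½ = true  [min(1, 1−½+½)]
~a = ~½ = ½
a & a = ½ & ½ = ½
~a -> (a & a) = ½ -> ½ = true
(a -> a) | (~a -> (a & a)) = true | true = true
~((a -> a) | (~a -> (a & a))) = ~true = false
In Kleene's strong three-valued logic K3: a -> a = ½ -> ½ = ½
~a = ~½ = ½
a & a = ½ & ½ = ½
~a -> (a & a) = ½ -> ½ = ½
(a -> a) | (~a -> (a & a)) = ½ | ½ = ½
~((a -> a) | (~a -> (a & a))) = ~½ = ½
They differ because Łukasiewicz three-valued logic Ł3 and Kleene's strong three-valued logic K3 treat ½ differently under implication.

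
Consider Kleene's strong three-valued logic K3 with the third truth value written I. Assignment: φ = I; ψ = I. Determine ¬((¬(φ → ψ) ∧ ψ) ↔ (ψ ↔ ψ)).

I

φ → ψ = I → I = I  [¬I ∨ I]
¬(φ → ψ) = ¬I = I
¬(φ → ψ) ∧ ψ = I ∧ I = I
ψ ↔ ψ = I ↔ I = I
(¬(φ → ψ) ∧ ψ) ↔ (ψ ↔ ψ) = I ↔ I = I
¬((¬(φ → ψ) ∧ ψ) ↔ (ψ ↔ ψ)) = ¬I = I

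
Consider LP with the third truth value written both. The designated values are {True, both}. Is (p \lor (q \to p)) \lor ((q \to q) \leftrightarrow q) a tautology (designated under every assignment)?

Every assignment of p, q over {True, both, False} gives a value in {True, both}.
In particular, with p=both, q=both: (p \lor (q \to p)) \lor ((q \to q) \leftrightarrow q) = both.

Yes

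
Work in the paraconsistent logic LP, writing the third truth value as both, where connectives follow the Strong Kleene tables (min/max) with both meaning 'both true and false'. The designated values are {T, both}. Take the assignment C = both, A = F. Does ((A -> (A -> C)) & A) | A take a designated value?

No

A -> C = F -> both = T  [~F | both]
A -> (A -> C) = F -> T = T
(A -> (A -> C)) & A = T & F = F
((A -> (A -> C)) & A) | A = F | F = F
F ∉ {T, both}.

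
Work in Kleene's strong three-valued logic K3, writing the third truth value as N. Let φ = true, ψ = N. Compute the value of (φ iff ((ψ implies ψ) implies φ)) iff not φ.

false

ψ implies ψ = N implies N = N  [not N or N]
(ψ implies ψ) implies φ = N implies true = true
φ iff ((ψ implies ψ) implies φ) = true iff true = true
not φ = not true = false
(φ iff ((ψ implies ψ) implies φ)) iff not φ = true iff false = false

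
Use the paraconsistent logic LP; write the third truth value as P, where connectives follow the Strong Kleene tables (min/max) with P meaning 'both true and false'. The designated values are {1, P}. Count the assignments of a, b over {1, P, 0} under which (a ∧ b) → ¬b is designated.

Of the 9 assignments, 8 give a value in {1, P}.

8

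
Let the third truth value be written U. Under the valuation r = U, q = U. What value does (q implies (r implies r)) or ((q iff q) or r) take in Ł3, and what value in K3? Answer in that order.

True; U

In Ł3: r implies r = U implies U = True  [min(1, 1−½+½)]
q implies (r implies r) = U implies True = True
q iff q = U iff U = True
(q iff q) or r = True or U = True
(q implies (r implies r)) or ((q iff q) or r) = True or True = True
In K3: r implies r = U implies U = U
q implies (r implies r) = U implies U = U
q iff q = U iff U = U
(q iff q) or r = U or U = U
(q implies (r implies r)) or ((q iff q) or r) = U or U = U
They differ because Ł3 and K3 treat U differently under implication.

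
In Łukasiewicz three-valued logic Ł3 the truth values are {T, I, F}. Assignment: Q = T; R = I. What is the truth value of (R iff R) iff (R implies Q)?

R iff R = I iff I = T
R implies Q = I implies T = T
(R iff R) iff (R implies Q) = T iff T = T

T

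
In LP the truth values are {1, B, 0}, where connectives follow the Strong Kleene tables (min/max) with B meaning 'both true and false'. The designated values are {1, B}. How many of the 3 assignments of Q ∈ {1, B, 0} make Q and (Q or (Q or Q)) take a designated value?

Q=1: 1 ✓
Q=B: B ✓
Q=0: 0 ·

2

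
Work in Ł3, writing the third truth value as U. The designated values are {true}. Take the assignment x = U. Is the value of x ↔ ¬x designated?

Yes

¬x = ¬U = U
x ↔ ¬x = U ↔ U = true
true ∈ {true}.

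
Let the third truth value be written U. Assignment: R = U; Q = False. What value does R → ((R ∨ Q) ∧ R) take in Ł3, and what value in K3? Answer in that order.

In Ł3: R ∨ Q = U ∨ False = U
(R ∨ Q) ∧ R = U ∧ U = U
R → ((R ∨ Q) ∧ R) = U → U = True  [min(1, 1−½+½)]
In K3: R ∨ Q = U ∨ False = U
(R ∨ Q) ∧ R = U ∧ U = U
R → ((R ∨ Q) ∧ R) = U → U = U  [¬U ∨ U]
They differ because Ł3 and K3 treat U differently under implication.

True; U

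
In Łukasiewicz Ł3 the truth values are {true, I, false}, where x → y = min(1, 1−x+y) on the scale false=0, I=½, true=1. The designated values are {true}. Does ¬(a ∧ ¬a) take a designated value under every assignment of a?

No

Countermodel: a=I gives I, which is not designated.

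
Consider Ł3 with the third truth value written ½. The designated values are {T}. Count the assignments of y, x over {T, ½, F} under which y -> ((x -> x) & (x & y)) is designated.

Of the 9 assignments, 6 give a value in {T}.

6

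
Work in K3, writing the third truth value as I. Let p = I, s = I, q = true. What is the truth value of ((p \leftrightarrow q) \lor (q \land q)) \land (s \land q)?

I

p \leftrightarrow q = I \leftrightarrow true = I
q \land q = true \land true = true
(p \leftrightarrow q) \lor (q \land q) = I \lor true = true
s \land q = I \land true = I
((p \leftrightarrow q) \lor (q \land q)) \land (s \land q) = true \land I = I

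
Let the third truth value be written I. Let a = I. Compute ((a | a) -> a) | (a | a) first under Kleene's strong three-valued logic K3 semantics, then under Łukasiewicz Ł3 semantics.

In Kleene's strong three-valued logic K3: a | a = I | I = I
(a | a) -> a = I -> I = I
a | a = I | I = I
((a | a) -> a) | (a | a) = I | I = I
In Łukasiewicz Ł3: a | a = I | I = I
(a | a) -> a = I -> I = 1  [min(1, 1−½+½)]
a | a = I | I = I
((a | a) -> a) | (a | a) = 1 | I = 1
They differ because Kleene's strong three-valued logic K3 and Łukasiewicz Ł3 treat I differently under implication.

I; 1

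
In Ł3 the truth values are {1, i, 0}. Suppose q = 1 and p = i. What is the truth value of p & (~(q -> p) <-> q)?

q -> p = 1 -> i = i
~(q -> p) = ~i = i
~(q -> p) <-> q = i <-> 1 = i
p & (~(q -> p) <-> q) = i & i = i

i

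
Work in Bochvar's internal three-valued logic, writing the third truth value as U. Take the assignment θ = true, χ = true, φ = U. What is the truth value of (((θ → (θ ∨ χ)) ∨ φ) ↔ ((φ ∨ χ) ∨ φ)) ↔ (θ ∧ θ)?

θ ∨ χ = true ∨ true = true
θ → (θ ∨ χ) = true → true = true
(θ → (θ ∨ χ)) ∨ φ = true ∨ U = U
φ ∨ χ = U ∨ true = U
(φ ∨ χ) ∨ φ = U ∨ U = U
((θ → (θ ∨ χ)) ∨ φ) ↔ ((φ ∨ χ) ∨ φ) = U ↔ U = U
θ ∧ θ = true ∧ true = true
(((θ → (θ ∨ χ)) ∨ φ) ↔ ((φ ∨ χ) ∨ φ)) ↔ (θ ∧ θ) = U ↔ true = U

U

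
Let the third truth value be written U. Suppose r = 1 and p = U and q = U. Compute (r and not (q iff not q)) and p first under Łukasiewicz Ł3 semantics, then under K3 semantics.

In Łukasiewicz Ł3: not q = not U = U
q iff not q = U iff U = 1  [1 − |½−½|]
not (q iff not q) = not 1 = 0
r and not (q iff not q) = 1 and 0 = 0
(r and not (q iff not q)) and p = 0 and U = 0
In K3: not q = not U = U
q iff not q = U iff U = U
not (q iff not q) = not U = U
r and not (q iff not q) = 1 and U = U
(r and not (q iff not q)) and p = U and U = U
They differ because Łukasiewicz Ł3 and K3 treat U differently under implication.

0; U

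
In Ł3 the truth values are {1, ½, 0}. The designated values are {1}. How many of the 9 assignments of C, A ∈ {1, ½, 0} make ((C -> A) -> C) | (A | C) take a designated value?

6

Of the 9 assignments, 6 give a value in {1}.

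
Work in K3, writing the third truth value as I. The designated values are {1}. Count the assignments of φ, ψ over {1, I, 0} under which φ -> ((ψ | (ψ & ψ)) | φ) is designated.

Of the 9 assignments, 7 give a value in {1}.

7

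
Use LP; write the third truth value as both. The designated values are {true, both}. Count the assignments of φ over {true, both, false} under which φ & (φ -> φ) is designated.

2

φ=true: true ✓
φ=both: both ✓
φ=false: false ·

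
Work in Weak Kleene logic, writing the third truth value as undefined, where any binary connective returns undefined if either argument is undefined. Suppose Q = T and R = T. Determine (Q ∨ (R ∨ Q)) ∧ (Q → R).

T

R ∨ Q = T ∨ T = T
Q ∨ (R ∨ Q) = T ∨ T = T
Q → R = T → T = T
(Q ∨ (R ∨ Q)) ∧ (Q → R) = T ∧ T = T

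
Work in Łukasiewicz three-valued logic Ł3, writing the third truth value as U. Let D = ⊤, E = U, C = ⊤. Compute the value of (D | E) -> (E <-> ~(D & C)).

U

D | E = ⊤ | U = ⊤
D & C = ⊤ & ⊤ = ⊤
~(D & C) = ~⊤ = ⊥
E <-> ~(D & C) = U <-> ⊥ = U  [1 − |½−0|]
(D | E) -> (E <-> ~(D & C)) = ⊤ -> U = U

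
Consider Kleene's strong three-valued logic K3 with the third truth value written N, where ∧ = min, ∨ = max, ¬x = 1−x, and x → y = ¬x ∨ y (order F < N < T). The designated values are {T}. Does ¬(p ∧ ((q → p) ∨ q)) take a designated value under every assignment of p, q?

Countermodel: p=T, q=T gives F, which is not designated.

No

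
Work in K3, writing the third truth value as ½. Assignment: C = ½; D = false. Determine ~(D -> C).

D -> C = false -> ½ = true
~(D -> C) = ~true = false

false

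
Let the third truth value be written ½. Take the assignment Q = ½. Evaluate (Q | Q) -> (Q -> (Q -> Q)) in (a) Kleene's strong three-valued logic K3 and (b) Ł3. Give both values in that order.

In Kleene's strong three-valued logic K3: Q | Q = ½ | ½ = ½
Q -> Q = ½ -> ½ = ½  [~½ | ½]
Q -> (Q -> Q) = ½ -> ½ = ½
(Q | Q) -> (Q -> (Q -> Q)) = ½ -> ½ = ½
In Ł3: Q | Q = ½ | ½ = ½
Q -> Q = ½ -> ½ = ⊤  [min(1, 1−½+½)]
Q -> (Q -> Q) = ½ -> ⊤ = ⊤
(Q | Q) -> (Q -> (Q -> Q)) = ½ -> ⊤ = ⊤
They differ because Kleene's strong three-valued logic K3 and Ł3 treat ½ differently under implication.

½; ⊤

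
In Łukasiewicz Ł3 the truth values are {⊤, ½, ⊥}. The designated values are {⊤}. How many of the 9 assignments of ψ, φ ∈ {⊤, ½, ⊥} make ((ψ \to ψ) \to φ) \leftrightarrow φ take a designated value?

Of the 9 assignments, 9 give a value in {⊤}.

9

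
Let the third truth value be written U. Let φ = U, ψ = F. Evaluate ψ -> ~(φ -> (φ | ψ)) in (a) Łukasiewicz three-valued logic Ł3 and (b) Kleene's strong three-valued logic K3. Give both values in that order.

T; T

In Łukasiewicz three-valued logic Ł3: φ | ψ = U | F = U
φ -> (φ | ψ) = U -> U = T  [min(1, 1−½+½)]
~(φ -> (φ | ψ)) = ~T = F
ψ -> ~(φ -> (φ | ψ)) = F -> F = T
In Kleene's strong three-valued logic K3: φ | ψ = U | F = U
φ -> (φ | ψ) = U -> U = U  [~U | U]
~(φ -> (φ | ψ)) = ~U = U
ψ -> ~(φ -> (φ | ψ)) = F -> U = T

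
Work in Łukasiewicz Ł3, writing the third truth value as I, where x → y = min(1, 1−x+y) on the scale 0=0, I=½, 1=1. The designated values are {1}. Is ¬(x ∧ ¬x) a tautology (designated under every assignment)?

Countermodel: x=I gives I, which is not designated.

No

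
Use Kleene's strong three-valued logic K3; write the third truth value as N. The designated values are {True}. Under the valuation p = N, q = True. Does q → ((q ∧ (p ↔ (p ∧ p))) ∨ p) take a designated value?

p ∧ p = N ∧ N = N
p ↔ (p ∧ p) = N ↔ N = N
q ∧ (p ↔ (p ∧ p)) = True ∧ N = N
(q ∧ (p ↔ (p ∧ p))) ∨ p = N ∨ N = N
q → ((q ∧ (p ↔ (p ∧ p))) ∨ p) = True → N = N  [¬True ∨ N]
N ∉ {True}.

No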